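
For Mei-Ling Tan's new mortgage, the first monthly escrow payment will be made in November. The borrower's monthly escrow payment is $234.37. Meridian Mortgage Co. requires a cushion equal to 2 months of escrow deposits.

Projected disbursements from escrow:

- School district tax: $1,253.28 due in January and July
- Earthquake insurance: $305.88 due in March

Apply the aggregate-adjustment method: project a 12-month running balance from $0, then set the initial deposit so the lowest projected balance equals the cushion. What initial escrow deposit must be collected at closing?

Cushion = 2 × $234.37 = $468.74
Trial balance (start $0, +$234.37 each month, − disbursements):
  Nov: +$234.37 → $234.37
  Dec: +$234.37 → $468.74
  Jan: +$234.37 − $1,253.28 → -$550.17
  Feb: +$234.37 → -$315.80
  Mar: +$234.37 − $305.88 → -$387.31
  Apr: +$234.37 → -$152.94
  May: +$234.37 → $81.43
  Jun: +$234.37 → $315.80
  Jul: +$234.37 − $1,253.28 → -$703.11
  Aug: +$234.37 → -$468.74
  Sep: +$234.37 → -$234.37
  Oct: +$234.37 → $0.00
Lowest trial balance = -$703.11 (Jul)
Initial deposit = cushion − low point = $468.74 − (-$703.11) = $1,171.85

$1,171.85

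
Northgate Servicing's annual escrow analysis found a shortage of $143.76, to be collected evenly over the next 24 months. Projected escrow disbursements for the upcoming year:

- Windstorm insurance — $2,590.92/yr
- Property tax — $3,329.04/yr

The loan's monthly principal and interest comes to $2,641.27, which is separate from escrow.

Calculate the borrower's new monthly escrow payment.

$499.32

Windstorm insurance = $2,590.92/yr
Property tax = $3,329.04/yr
Combined annual = $5,919.96
Base monthly escrow = $5,919.96 / 12 = $493.33
Shortage per month = $143.76 ÷ 24 = $5.99
New monthly escrow = $493.33 + $5.99 = $499.32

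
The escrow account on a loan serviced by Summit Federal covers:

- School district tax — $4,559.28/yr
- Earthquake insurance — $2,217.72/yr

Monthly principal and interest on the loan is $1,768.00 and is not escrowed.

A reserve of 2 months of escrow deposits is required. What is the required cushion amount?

School district tax — $4,559.28 per year
Earthquake insurance — $2,217.72 per year
Total per year = $4,559.28 + $2,217.72 = $6,777.00
Base monthly escrow = $6,777.00 / 12 = $564.75
Cushion = 2 × $564.75 = $1,129.50

$1,129.50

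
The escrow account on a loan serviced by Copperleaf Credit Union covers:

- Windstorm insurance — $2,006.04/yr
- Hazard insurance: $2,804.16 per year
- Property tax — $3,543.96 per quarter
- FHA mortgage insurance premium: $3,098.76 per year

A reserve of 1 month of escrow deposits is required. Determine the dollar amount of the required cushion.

Windstorm insurance: $2,006.04
Hazard insurance: $2,804.16
Property tax: $3,543.96 × 4 = $14,175.84
FHA mortgage insurance premium: $3,098.76
Total annual escrow = $22,084.80
Base monthly escrow = $22,084.80 / 12 = $1,840.40
Required cushion = 1 × $1,840.40 = $1,840.40

$1,840.40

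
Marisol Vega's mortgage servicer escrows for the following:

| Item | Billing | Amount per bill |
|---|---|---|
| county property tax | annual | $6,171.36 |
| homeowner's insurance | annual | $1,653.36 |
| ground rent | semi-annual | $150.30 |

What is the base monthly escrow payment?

$677.11

County property tax: $6,171.36/yr
Homeowner's insurance: $1,653.36/yr
Ground rent: $150.30 × 2 = $300.60/yr
Annual escrow total = $8,125.32
Monthly = $8,125.32 / 12 = $677.11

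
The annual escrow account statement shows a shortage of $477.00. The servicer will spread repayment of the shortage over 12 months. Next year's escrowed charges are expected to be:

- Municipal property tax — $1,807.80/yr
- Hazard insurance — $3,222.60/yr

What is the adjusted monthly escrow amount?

$458.95

Municipal property tax — $1,807.80 per year
Hazard insurance — $3,222.60 per year
Total per year = $1,807.80 + $3,222.60 = $5,030.40
Base monthly escrow = $5,030.40 / 12 = $419.20
Shortage spread = $477.00 ÷ 12 = $39.75/mo
New monthly escrow = $419.20 + $39.75 = $458.95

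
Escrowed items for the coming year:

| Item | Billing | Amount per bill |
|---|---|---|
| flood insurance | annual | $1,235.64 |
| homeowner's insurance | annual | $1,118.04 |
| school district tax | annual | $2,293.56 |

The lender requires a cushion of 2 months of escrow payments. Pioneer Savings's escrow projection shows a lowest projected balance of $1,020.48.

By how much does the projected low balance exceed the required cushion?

$245.94

Flood insurance: $1,235.64
Homeowner's insurance: $1,118.04
School district tax: $2,293.56
Total per year = $1,235.64 + $1,118.04 + $2,293.56 = $4,647.24
Monthly escrow = $4,647.24 / 12 = $387.27
Required reserve = 2 × $387.27 = $774.54
Surplus = $1,020.48 − $774.54 = $245.94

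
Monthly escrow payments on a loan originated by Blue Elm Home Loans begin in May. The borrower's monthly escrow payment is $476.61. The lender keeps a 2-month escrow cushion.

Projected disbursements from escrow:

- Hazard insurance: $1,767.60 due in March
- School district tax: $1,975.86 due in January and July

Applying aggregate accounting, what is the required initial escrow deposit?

$1,499.25

Cushion = 2 × $476.61 = $953.22
Trial balance (start $0, +$476.61 each month, − disbursements):
  May: +$476.61 → $476.61
  Jun: +$476.61 → $953.22
  Jul: +$476.61 − $1,975.86 → -$546.03
  Aug: +$476.61 → -$69.42
  Sep: +$476.61 → $407.19
  Oct: +$476.61 → $883.80
  Nov: +$476.61 → $1,360.41
  Dec: +$476.61 → $1,837.02
  Jan: +$476.61 − $1,975.86 → $337.77
  Feb: +$476.61 → $814.38
  Mar: +$476.61 − $1,767.60 → -$476.61
  Apr: +$476.61 → $0.00
Lowest trial balance = -$546.03 (Jul)
Initial deposit = cushion − low point = $953.22 − (-$546.03) = $1,499.25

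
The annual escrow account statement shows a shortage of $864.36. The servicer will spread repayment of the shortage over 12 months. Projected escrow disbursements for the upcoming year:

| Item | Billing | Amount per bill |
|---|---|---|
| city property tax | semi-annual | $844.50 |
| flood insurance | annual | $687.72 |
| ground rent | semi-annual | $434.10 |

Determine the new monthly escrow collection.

$342.44

City property tax — $844.50 × 2 = $1,689.00 annually
Flood insurance — $687.72 annually
Ground rent — $434.10 × 2 = $868.20 annually
Combined annual = $1,689.00 + $687.72 + $868.20 = $3,244.92
Monthly escrow = $3,244.92 ÷ 12 = $270.41
Monthly shortage recovery: $864.36 / 12 = $72.03
Adjusted monthly = $270.41 + $72.03 = $342.44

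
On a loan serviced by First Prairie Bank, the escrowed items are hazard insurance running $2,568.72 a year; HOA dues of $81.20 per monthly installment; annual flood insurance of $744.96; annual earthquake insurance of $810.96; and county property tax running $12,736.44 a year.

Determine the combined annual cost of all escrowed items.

Hazard insurance = $2,568.72 per year
HOA dues = $81.20 × 12 = $974.40 per year
Flood insurance = $744.96 per year
Earthquake insurance = $810.96 per year
County property tax = $12,736.44 per year
Yearly total = $2,568.72 + $974.40 + $744.96 + $810.96 + $12,736.44 = $17,835.48

$17,835.48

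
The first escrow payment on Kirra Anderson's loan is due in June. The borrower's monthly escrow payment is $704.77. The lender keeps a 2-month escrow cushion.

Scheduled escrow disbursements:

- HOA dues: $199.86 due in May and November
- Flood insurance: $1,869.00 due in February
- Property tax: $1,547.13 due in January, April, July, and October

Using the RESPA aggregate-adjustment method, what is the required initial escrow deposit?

Cushion = 2 × $704.77 = $1,409.54
Trial balance (start $0, +$704.77 each month, − disbursements):
  Jun: +$704.77 → $704.77
  Jul: +$704.77 − $1,547.13 → -$137.59
  Aug: +$704.77 → $567.18
  Sep: +$704.77 → $1,271.95
  Oct: +$704.77 − $1,547.13 → $429.59
  Nov: +$704.77 − $199.86 → $934.50
  Dec: +$704.77 → $1,639.27
  Jan: +$704.77 − $1,547.13 → $796.91
  Feb: +$704.77 − $1,869.00 → -$367.32
  Mar: +$704.77 → $337.45
  Apr: +$704.77 − $1,547.13 → -$504.91
  May: +$704.77 − $199.86 → $0.00
Lowest trial balance = -$504.91 (Apr)
Initial deposit = cushion − low point = $1,409.54 − (-$504.91) = $1,914.45

$1,914.45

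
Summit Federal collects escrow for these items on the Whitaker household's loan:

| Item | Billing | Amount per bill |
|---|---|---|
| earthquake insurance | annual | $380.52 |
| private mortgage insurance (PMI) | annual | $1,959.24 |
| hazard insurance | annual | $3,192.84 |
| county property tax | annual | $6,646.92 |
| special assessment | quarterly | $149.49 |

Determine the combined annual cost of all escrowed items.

$12,777.48

Earthquake insurance: $380.52
Private mortgage insurance (PMI): $1,959.24
Hazard insurance: $3,192.84
County property tax: $6,646.92
Special assessment: $149.49 × 4 = $597.96
Total annual escrow = $12,777.48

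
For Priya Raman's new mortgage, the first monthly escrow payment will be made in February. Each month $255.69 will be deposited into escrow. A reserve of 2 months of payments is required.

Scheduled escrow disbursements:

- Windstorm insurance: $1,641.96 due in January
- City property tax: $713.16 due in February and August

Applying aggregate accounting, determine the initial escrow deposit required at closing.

$968.85

Cushion = 2 × $255.69 = $511.38
Trial balance (start $0, +$255.69 each month, − disbursements):
  Feb: +$255.69 − $713.16 → -$457.47
  Mar: +$255.69 → -$201.78
  Apr: +$255.69 → $53.91
  May: +$255.69 → $309.60
  Jun: +$255.69 → $565.29
  Jul: +$255.69 → $820.98
  Aug: +$255.69 − $713.16 → $363.51
  Sep: +$255.69 → $619.20
  Oct: +$255.69 → $874.89
  Nov: +$255.69 → $1,130.58
  Dec: +$255.69 → $1,386.27
  Jan: +$255.69 − $1,641.96 → $0.00
Lowest trial balance = -$457.47 (Feb)
Initial deposit = cushion − low point = $511.38 − (-$457.47) = $968.85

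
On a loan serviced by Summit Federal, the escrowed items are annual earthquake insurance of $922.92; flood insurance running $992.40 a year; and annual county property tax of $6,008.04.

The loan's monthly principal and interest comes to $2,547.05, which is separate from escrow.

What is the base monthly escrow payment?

Earthquake insurance: $922.92 annually
Flood insurance: $992.40 annually
County property tax: $6,008.04 annually
Total per year = $7,923.36
Base monthly escrow = $7,923.36 / 12 = $660.28

$660.28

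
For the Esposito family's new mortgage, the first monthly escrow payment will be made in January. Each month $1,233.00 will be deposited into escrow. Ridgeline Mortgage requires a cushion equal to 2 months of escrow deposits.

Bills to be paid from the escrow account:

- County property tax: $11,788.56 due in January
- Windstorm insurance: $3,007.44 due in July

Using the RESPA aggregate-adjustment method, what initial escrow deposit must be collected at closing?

$13,021.56

Cushion = 2 × $1,233.00 = $2,466.00
Trial balance (start $0, +$1,233.00 each month, − disbursements):
  Jan: +$1,233.00 − $11,788.56 → -$10,555.56
  Feb: +$1,233.00 → -$9,322.56
  Mar: +$1,233.00 → -$8,089.56
  Apr: +$1,233.00 → -$6,856.56
  May: +$1,233.00 → -$5,623.56
  Jun: +$1,233.00 → -$4,390.56
  Jul: +$1,233.00 − $3,007.44 → -$6,165.00
  Aug: +$1,233.00 → -$4,932.00
  Sep: +$1,233.00 → -$3,699.00
  Oct: +$1,233.00 → -$2,466.00
  Nov: +$1,233.00 → -$1,233.00
  Dec: +$1,233.00 → $0.00
Lowest trial balance = -$10,555.56 (Jan)
Initial deposit = cushion − low point = $2,466.00 − (-$10,555.56) = $13,021.56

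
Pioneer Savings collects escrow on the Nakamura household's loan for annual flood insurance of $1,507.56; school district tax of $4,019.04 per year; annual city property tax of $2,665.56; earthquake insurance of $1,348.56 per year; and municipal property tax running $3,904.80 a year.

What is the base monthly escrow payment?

$1,120.46

Flood insurance: $1,507.56 per year
School district tax: $4,019.04 per year
City property tax: $2,665.56 per year
Earthquake insurance: $1,348.56 per year
Municipal property tax: $3,904.80 per year
Total per year = $13,445.52
Monthly escrow = $13,445.52 / 12 = $1,120.46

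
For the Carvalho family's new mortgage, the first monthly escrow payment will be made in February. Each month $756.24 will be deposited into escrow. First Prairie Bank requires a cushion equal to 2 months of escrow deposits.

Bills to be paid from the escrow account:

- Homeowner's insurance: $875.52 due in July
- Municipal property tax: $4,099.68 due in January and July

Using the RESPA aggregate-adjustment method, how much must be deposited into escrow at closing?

Cushion = 2 × $756.24 = $1,512.48
Trial balance (start $0, +$756.24 each month, − disbursements):
  Feb: +$756.24 → $756.24
  Mar: +$756.24 → $1,512.48
  Apr: +$756.24 → $2,268.72
  May: +$756.24 → $3,024.96
  Jun: +$756.24 → $3,781.20
  Jul: +$756.24 − $4,975.20 → -$437.76
  Aug: +$756.24 → $318.48
  Sep: +$756.24 → $1,074.72
  Oct: +$756.24 → $1,830.96
  Nov: +$756.24 → $2,587.20
  Dec: +$756.24 → $3,343.44
  Jan: +$756.24 − $4,099.68 → $0.00
Lowest trial balance = -$437.76 (Jul)
Initial deposit = cushion − low point = $1,512.48 − (-$437.76) = $1,950.24

$1,950.24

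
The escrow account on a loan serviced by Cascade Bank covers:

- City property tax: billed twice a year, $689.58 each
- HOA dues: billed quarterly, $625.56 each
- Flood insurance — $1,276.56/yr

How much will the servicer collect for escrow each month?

$429.83

City property tax — $689.58 × 2 = $1,379.16
HOA dues — $625.56 × 4 = $2,502.24
Flood insurance — $1,276.56
Total per year = $5,157.96
Base monthly escrow = $5,157.96 / 12 = $429.83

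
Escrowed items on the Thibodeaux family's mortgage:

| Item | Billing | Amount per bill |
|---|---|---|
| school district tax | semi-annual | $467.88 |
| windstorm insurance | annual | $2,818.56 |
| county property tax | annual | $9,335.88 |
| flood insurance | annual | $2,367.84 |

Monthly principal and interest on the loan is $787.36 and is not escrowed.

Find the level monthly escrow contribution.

$1,288.17

School district tax — $467.88 × 2 = $935.76
Windstorm insurance — $2,818.56
County property tax — $9,335.88
Flood insurance — $2,367.84
Total annual escrow = $935.76 + $2,818.56 + $9,335.88 + $2,367.84 = $15,458.04
Per month = $15,458.04 / 12 = $1,288.17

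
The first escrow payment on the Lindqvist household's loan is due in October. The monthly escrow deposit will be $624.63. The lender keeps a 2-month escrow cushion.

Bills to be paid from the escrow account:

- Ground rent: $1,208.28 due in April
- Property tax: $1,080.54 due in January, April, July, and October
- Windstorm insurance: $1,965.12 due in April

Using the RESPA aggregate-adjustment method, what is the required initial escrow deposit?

$3,291.87

Cushion = 2 × $624.63 = $1,249.26
Trial balance (start $0, +$624.63 each month, − disbursements):
  Oct: +$624.63 − $1,080.54 → -$455.91
  Nov: +$624.63 → $168.72
  Dec: +$624.63 → $793.35
  Jan: +$624.63 − $1,080.54 → $337.44
  Feb: +$624.63 → $962.07
  Mar: +$624.63 → $1,586.70
  Apr: +$624.63 − $4,253.94 → -$2,042.61
  May: +$624.63 → -$1,417.98
  Jun: +$624.63 → -$793.35
  Jul: +$624.63 − $1,080.54 → -$1,249.26
  Aug: +$624.63 → -$624.63
  Sep: +$624.63 → $0.00
Lowest trial balance = -$2,042.61 (Apr)
Initial deposit = cushion − low point = $1,249.26 − (-$2,042.61) = $3,291.87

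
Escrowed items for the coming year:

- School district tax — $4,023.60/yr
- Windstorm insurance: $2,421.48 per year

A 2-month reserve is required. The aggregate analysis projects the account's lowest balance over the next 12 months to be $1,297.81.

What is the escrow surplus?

$223.63

School district tax: $4,023.60 annually
Windstorm insurance: $2,421.48 annually
Annual escrow total = $6,445.08
Monthly escrow = $6,445.08 / 12 = $537.09
Required reserve = 2 × $537.09 = $1,074.18
Excess over cushion: $1,297.81 − $1,074.18 = $223.63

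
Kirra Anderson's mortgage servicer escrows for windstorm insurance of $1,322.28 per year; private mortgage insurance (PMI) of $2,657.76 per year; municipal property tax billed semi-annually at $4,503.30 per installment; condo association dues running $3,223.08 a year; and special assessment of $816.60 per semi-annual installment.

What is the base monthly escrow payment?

$1,486.91

Windstorm insurance — $1,322.28/yr
Private mortgage insurance (PMI) — $2,657.76/yr
Municipal property tax — $4,503.30 × 2 = $9,006.60/yr
Condo association dues — $3,223.08/yr
Special assessment — $816.60 × 2 = $1,633.20/yr
Total annual escrow = $17,842.92
Per month = $17,842.92 ÷ 12 = $1,486.91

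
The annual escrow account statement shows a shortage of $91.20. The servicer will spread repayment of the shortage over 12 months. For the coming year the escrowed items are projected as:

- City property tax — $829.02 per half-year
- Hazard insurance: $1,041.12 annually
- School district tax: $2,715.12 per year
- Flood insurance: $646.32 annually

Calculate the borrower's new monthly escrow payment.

$512.65

City property tax = $829.02 × 2 = $1,658.04 annually
Hazard insurance = $1,041.12 annually
School district tax = $2,715.12 annually
Flood insurance = $646.32 annually
Annual escrow total = $6,060.60
Base monthly escrow = $6,060.60 / 12 = $505.05
Shortage spread = $91.20 ÷ 12 = $7.60/mo
New monthly escrow = $505.05 + $7.60 = $512.65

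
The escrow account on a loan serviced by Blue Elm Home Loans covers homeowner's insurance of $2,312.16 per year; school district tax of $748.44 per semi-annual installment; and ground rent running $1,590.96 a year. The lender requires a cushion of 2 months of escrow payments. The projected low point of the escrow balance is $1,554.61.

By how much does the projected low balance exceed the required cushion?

$654.61

Homeowner's insurance: $2,312.16
School district tax: $748.44 × 2 = $1,496.88
Ground rent: $1,590.96
Annual escrow total = $5,400.00
Monthly = $5,400.00 / 12 = $450.00
Cushion = 2 × $450.00 = $900.00
Excess over cushion: $1,554.61 − $900.00 = $654.61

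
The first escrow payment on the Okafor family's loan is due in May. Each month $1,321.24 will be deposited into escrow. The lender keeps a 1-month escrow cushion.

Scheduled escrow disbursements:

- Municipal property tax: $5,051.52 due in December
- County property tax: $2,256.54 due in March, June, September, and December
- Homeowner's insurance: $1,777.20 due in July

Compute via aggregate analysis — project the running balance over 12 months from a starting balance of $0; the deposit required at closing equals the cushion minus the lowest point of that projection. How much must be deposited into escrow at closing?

$4,349.66

Cushion = 1 × $1,321.24 = $1,321.24
Trial balance (start $0, +$1,321.24 each month, − disbursements):
  May: +$1,321.24 → $1,321.24
  Jun: +$1,321.24 − $2,256.54 → $385.94
  Jul: +$1,321.24 − $1,777.20 → -$70.02
  Aug: +$1,321.24 → $1,251.22
  Sep: +$1,321.24 − $2,256.54 → $315.92
  Oct: +$1,321.24 → $1,637.16
  Nov: +$1,321.24 → $2,958.40
  Dec: +$1,321.24 − $7,308.06 → -$3,028.42
  Jan: +$1,321.24 → -$1,707.18
  Feb: +$1,321.24 → -$385.94
  Mar: +$1,321.24 − $2,256.54 → -$1,321.24
  Apr: +$1,321.24 → $0.00
Lowest trial balance = -$3,028.42 (Dec)
Initial deposit = cushion − low point = $1,321.24 − (-$3,028.42) = $4,349.66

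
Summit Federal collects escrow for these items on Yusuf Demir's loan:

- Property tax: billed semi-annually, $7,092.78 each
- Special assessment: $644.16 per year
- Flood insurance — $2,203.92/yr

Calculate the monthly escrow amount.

Property tax — $7,092.78 × 2 = $14,185.56 annually
Special assessment — $644.16 annually
Flood insurance — $2,203.92 annually
Yearly total = $14,185.56 + $644.16 + $2,203.92 = $17,033.64
Base monthly escrow = $17,033.64 / 12 = $1,419.47

$1,419.47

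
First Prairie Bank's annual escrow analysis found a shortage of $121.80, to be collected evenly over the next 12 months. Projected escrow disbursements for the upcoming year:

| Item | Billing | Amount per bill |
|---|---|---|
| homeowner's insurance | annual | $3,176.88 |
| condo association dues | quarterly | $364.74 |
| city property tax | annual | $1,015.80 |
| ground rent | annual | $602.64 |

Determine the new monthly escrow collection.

Homeowner's insurance = $3,176.88 per year
Condo association dues = $364.74 × 4 = $1,458.96 per year
City property tax = $1,015.80 per year
Ground rent = $602.64 per year
Combined annual = $3,176.88 + $1,458.96 + $1,015.80 + $602.64 = $6,254.28
Monthly escrow = $6,254.28 ÷ 12 = $521.19
Monthly shortage recovery: $121.80 / 12 = $10.15
Adjusted monthly = $521.19 + $10.15 = $531.34

$531.34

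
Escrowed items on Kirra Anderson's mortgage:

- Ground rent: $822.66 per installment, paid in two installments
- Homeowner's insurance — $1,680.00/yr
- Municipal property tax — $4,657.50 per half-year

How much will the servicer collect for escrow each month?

$1,053.36

Ground rent = $822.66 × 2 = $1,645.32
Homeowner's insurance = $1,680.00
Municipal property tax = $4,657.50 × 2 = $9,315.00
Total annual escrow = $1,645.32 + $1,680.00 + $9,315.00 = $12,640.32
Per month = $12,640.32 ÷ 12 = $1,053.36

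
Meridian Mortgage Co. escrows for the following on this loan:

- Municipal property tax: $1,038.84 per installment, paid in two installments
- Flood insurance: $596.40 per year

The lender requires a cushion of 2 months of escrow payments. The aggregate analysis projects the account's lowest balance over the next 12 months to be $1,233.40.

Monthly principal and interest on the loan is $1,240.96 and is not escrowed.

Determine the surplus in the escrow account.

Municipal property tax: $1,038.84 × 2 = $2,077.68 annually
Flood insurance: $596.40 annually
Total annual escrow = $2,674.08
Monthly = $2,674.08 / 12 = $222.84
Cushion = 2 × $222.84 = $445.68
Excess over cushion: $1,233.40 − $445.68 = $787.72

$787.72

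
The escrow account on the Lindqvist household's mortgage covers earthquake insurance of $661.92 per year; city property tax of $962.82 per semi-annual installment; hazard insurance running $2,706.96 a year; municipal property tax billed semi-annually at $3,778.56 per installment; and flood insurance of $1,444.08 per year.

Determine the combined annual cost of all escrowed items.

$14,295.72

Earthquake insurance: $661.92/yr
City property tax: $962.82 × 2 = $1,925.64/yr
Hazard insurance: $2,706.96/yr
Municipal property tax: $3,778.56 × 2 = $7,557.12/yr
Flood insurance: $1,444.08/yr
Annual escrow total = $661.92 + $1,925.64 + $2,706.96 + $7,557.12 + $1,444.08 = $14,295.72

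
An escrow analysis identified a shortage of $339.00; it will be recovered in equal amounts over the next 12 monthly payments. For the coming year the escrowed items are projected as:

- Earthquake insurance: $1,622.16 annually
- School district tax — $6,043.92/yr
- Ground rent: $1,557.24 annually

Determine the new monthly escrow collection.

$796.86

Earthquake insurance — $1,622.16 per year
School district tax — $6,043.92 per year
Ground rent — $1,557.24 per year
Annual escrow total = $1,622.16 + $6,043.92 + $1,557.24 = $9,223.32
Monthly escrow = $9,223.32 / 12 = $768.61
Shortage spread = $339.00 ÷ 12 = $28.25/mo
New monthly escrow = $768.61 + $28.25 = $796.86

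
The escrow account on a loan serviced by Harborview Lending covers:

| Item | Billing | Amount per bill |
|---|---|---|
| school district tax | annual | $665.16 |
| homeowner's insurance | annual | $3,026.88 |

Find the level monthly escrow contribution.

$307.67

School district tax: $665.16 annually
Homeowner's insurance: $3,026.88 annually
Annual escrow total = $665.16 + $3,026.88 = $3,692.04
Base monthly escrow = $3,692.04 / 12 = $307.67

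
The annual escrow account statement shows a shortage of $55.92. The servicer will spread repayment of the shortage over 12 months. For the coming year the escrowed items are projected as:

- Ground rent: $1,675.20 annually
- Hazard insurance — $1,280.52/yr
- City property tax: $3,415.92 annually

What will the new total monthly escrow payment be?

Ground rent: $1,675.20 annually
Hazard insurance: $1,280.52 annually
City property tax: $3,415.92 annually
Yearly total = $1,675.20 + $1,280.52 + $3,415.92 = $6,371.64
Per month = $6,371.64 / 12 = $530.97
Shortage spread = $55.92 / 12 = $4.66/mo
Adjusted monthly = $530.97 + $4.66 = $535.63

$535.63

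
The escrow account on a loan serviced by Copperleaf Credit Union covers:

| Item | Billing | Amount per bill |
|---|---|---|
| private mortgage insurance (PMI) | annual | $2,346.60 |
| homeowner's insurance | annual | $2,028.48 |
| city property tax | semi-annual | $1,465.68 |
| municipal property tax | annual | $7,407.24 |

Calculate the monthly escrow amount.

Private mortgage insurance (PMI): $2,346.60 per year
Homeowner's insurance: $2,028.48 per year
City property tax: $1,465.68 × 2 = $2,931.36 per year
Municipal property tax: $7,407.24 per year
Combined annual = $2,346.60 + $2,028.48 + $2,931.36 + $7,407.24 = $14,713.68
Monthly escrow = $14,713.68 ÷ 12 = $1,226.14

$1,226.14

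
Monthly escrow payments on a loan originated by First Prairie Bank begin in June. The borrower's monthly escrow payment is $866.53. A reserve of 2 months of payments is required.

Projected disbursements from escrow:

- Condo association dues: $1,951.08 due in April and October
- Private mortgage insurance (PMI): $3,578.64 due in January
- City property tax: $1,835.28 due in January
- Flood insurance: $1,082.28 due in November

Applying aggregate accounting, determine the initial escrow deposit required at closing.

Cushion = 2 × $866.53 = $1,733.06
Trial balance (start $0, +$866.53 each month, − disbursements):
  Jun: +$866.53 → $866.53
  Jul: +$866.53 → $1,733.06
  Aug: +$866.53 → $2,599.59
  Sep: +$866.53 → $3,466.12
  Oct: +$866.53 − $1,951.08 → $2,381.57
  Nov: +$866.53 − $1,082.28 → $2,165.82
  Dec: +$866.53 → $3,032.35
  Jan: +$866.53 − $5,413.92 → -$1,515.04
  Feb: +$866.53 → -$648.51
  Mar: +$866.53 → $218.02
  Apr: +$866.53 − $1,951.08 → -$866.53
  May: +$866.53 → $0.00
Lowest trial balance = -$1,515.04 (Jan)
Initial deposit = cushion − low point = $1,733.06 − (-$1,515.04) = $3,248.10

$3,248.10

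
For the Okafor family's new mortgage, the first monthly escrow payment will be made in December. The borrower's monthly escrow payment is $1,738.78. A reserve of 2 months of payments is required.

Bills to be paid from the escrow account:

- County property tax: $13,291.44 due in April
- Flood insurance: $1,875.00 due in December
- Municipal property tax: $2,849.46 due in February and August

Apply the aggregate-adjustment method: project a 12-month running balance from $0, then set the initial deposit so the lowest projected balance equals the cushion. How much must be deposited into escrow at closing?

Cushion = 2 × $1,738.78 = $3,477.56
Trial balance (start $0, +$1,738.78 each month, − disbursements):
  Dec: +$1,738.78 − $1,875.00 → -$136.22
  Jan: +$1,738.78 → $1,602.56
  Feb: +$1,738.78 − $2,849.46 → $491.88
  Mar: +$1,738.78 → $2,230.66
  Apr: +$1,738.78 − $13,291.44 → -$9,322.00
  May: +$1,738.78 → -$7,583.22
  Jun: +$1,738.78 → -$5,844.44
  Jul: +$1,738.78 → -$4,105.66
  Aug: +$1,738.78 − $2,849.46 → -$5,216.34
  Sep: +$1,738.78 → -$3,477.56
  Oct: +$1,738.78 → -$1,738.78
  Nov: +$1,738.78 → $0.00
Lowest trial balance = -$9,322.00 (Apr)
Initial deposit = cushion − low point = $3,477.56 − (-$9,322.00) = $12,799.56

$12,799.56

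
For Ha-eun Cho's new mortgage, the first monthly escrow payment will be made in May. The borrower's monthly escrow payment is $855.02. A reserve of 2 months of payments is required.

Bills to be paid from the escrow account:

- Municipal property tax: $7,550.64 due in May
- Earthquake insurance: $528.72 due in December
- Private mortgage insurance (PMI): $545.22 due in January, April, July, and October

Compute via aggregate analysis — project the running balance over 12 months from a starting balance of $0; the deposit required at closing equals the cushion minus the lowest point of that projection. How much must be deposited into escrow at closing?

Cushion = 2 × $855.02 = $1,710.04
Trial balance (start $0, +$855.02 each month, − disbursements):
  May: +$855.02 − $7,550.64 → -$6,695.62
  Jun: +$855.02 → -$5,840.60
  Jul: +$855.02 − $545.22 → -$5,530.80
  Aug: +$855.02 → -$4,675.78
  Sep: +$855.02 → -$3,820.76
  Oct: +$855.02 − $545.22 → -$3,510.96
  Nov: +$855.02 → -$2,655.94
  Dec: +$855.02 − $528.72 → -$2,329.64
  Jan: +$855.02 − $545.22 → -$2,019.84
  Feb: +$855.02 → -$1,164.82
  Mar: +$855.02 → -$309.80
  Apr: +$855.02 − $545.22 → $0.00
Lowest trial balance = -$6,695.62 (May)
Initial deposit = cushion − low point = $1,710.04 − (-$6,695.62) = $8,405.66

$8,405.66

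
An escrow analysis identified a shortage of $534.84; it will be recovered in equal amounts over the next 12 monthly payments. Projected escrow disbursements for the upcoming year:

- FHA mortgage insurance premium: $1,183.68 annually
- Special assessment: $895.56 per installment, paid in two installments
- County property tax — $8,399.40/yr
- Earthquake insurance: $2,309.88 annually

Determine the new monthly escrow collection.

$1,184.91

FHA mortgage insurance premium = $1,183.68 annually
Special assessment = $895.56 × 2 = $1,791.12 annually
County property tax = $8,399.40 annually
Earthquake insurance = $2,309.88 annually
Annual escrow total = $1,183.68 + $1,791.12 + $8,399.40 + $2,309.88 = $13,684.08
Monthly = $13,684.08 ÷ 12 = $1,140.34
Shortage spread = $534.84 ÷ 12 = $44.57/mo
New monthly escrow = $1,140.34 + $44.57 = $1,184.91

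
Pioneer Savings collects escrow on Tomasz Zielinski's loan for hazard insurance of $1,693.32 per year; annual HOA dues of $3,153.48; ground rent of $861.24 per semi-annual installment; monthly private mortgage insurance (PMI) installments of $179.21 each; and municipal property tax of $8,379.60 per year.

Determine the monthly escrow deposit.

Hazard insurance = $1,693.32
HOA dues = $3,153.48
Ground rent = $861.24 × 2 = $1,722.48
Private mortgage insurance (PMI) = $179.21 × 12 = $2,150.52
Municipal property tax = $8,379.60
Total annual escrow = $1,693.32 + $3,153.48 + $1,722.48 + $2,150.52 + $8,379.60 = $17,099.40
Monthly = $17,099.40 ÷ 12 = $1,424.95

$1,424.95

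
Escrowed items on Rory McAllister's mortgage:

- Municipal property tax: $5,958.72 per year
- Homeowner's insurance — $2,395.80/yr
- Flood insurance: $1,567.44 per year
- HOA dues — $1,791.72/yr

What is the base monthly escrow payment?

$976.14

Municipal property tax = $5,958.72
Homeowner's insurance = $2,395.80
Flood insurance = $1,567.44
HOA dues = $1,791.72
Yearly total = $11,713.68
Per month = $11,713.68 ÷ 12 = $976.14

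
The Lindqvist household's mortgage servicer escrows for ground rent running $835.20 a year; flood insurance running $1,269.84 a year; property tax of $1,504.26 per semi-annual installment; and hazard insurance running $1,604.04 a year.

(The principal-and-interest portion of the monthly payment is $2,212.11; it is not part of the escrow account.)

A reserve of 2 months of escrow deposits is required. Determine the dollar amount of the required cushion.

$1,119.60

Ground rent: $835.20 per year
Flood insurance: $1,269.84 per year
Property tax: $1,504.26 × 2 = $3,008.52 per year
Hazard insurance: $1,604.04 per year
Total per year = $835.20 + $1,269.84 + $3,008.52 + $1,604.04 = $6,717.60
Monthly = $6,717.60 ÷ 12 = $559.80
Reserve = 2 × $559.80 = $1,119.60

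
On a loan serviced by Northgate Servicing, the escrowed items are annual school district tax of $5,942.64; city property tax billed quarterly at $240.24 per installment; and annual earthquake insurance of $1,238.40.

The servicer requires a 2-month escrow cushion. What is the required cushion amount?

$1,357.00

School district tax = $5,942.64
City property tax = $240.24 × 4 = $960.96
Earthquake insurance = $1,238.40
Annual escrow total = $8,142.00
Per month = $8,142.00 / 12 = $678.50
Cushion = 2 × $678.50 = $1,357.00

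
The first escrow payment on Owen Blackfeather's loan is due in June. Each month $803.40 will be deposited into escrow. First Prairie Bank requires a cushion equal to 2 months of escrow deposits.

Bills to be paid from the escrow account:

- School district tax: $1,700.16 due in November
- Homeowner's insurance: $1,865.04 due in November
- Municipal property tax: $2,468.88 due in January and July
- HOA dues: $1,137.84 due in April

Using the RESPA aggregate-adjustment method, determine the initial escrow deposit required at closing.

$3,682.56

Cushion = 2 × $803.40 = $1,606.80
Trial balance (start $0, +$803.40 each month, − disbursements):
  Jun: +$803.40 → $803.40
  Jul: +$803.40 − $2,468.88 → -$862.08
  Aug: +$803.40 → -$58.68
  Sep: +$803.40 → $744.72
  Oct: +$803.40 → $1,548.12
  Nov: +$803.40 − $3,565.20 → -$1,213.68
  Dec: +$803.40 → -$410.28
  Jan: +$803.40 − $2,468.88 → -$2,075.76
  Feb: +$803.40 → -$1,272.36
  Mar: +$803.40 → -$468.96
  Apr: +$803.40 − $1,137.84 → -$803.40
  May: +$803.40 → $0.00
Lowest trial balance = -$2,075.76 (Jan)
Initial deposit = cushion − low point = $1,606.80 − (-$2,075.76) = $3,682.56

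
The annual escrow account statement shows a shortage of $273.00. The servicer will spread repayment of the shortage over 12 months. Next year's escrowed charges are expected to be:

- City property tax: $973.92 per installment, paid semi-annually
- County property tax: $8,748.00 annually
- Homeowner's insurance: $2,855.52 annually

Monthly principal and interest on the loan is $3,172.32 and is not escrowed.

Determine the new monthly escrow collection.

City property tax: $973.92 × 2 = $1,947.84
County property tax: $8,748.00
Homeowner's insurance: $2,855.52
Annual escrow total = $1,947.84 + $8,748.00 + $2,855.52 = $13,551.36
Monthly escrow = $13,551.36 / 12 = $1,129.28
Shortage per month = $273.00 / 12 = $22.75
New monthly escrow = $1,129.28 + $22.75 = $1,152.03

$1,152.03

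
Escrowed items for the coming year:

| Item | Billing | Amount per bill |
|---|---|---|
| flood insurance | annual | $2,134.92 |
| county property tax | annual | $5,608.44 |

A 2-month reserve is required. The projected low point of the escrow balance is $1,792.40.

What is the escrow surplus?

$501.84

Flood insurance = $2,134.92 per year
County property tax = $5,608.44 per year
Total per year = $7,743.36
Monthly = $7,743.36 ÷ 12 = $645.28
Required cushion = 2 × $645.28 = $1,290.56
Surplus = $1,792.40 − $1,290.56 = $501.84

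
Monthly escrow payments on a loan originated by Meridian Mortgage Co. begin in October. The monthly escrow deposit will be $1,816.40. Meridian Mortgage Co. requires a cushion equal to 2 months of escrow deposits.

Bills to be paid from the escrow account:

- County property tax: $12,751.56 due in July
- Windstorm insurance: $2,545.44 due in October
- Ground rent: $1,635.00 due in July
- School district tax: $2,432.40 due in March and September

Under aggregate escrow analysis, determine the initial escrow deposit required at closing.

Cushion = 2 × $1,816.40 = $3,632.80
Trial balance (start $0, +$1,816.40 each month, − disbursements):
  Oct: +$1,816.40 − $2,545.44 → -$729.04
  Nov: +$1,816.40 → $1,087.36
  Dec: +$1,816.40 → $2,903.76
  Jan: +$1,816.40 → $4,720.16
  Feb: +$1,816.40 → $6,536.56
  Mar: +$1,816.40 − $2,432.40 → $5,920.56
  Apr: +$1,816.40 → $7,736.96
  May: +$1,816.40 → $9,553.36
  Jun: +$1,816.40 → $11,369.76
  Jul: +$1,816.40 − $14,386.56 → -$1,200.40
  Aug: +$1,816.40 → $616.00
  Sep: +$1,816.40 − $2,432.40 → $0.00
Lowest trial balance = -$1,200.40 (Jul)
Initial deposit = cushion − low point = $3,632.80 − (-$1,200.40) = $4,833.20

$4,833.20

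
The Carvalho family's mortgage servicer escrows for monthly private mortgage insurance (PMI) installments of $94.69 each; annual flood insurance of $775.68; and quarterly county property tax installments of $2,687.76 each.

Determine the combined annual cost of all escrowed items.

Private mortgage insurance (PMI) — $94.69 × 12 = $1,136.28/yr
Flood insurance — $775.68/yr
County property tax — $2,687.76 × 4 = $10,751.04/yr
Total per year = $1,136.28 + $775.68 + $10,751.04 = $12,663.00

$12,663.00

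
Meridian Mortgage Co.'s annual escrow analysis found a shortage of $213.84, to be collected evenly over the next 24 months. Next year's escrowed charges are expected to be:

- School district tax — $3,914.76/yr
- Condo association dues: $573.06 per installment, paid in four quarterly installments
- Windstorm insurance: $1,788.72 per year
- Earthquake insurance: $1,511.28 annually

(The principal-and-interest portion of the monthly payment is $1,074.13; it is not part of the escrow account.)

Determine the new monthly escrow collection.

$801.16

School district tax — $3,914.76 per year
Condo association dues — $573.06 × 4 = $2,292.24 per year
Windstorm insurance — $1,788.72 per year
Earthquake insurance — $1,511.28 per year
Yearly total = $9,507.00
Monthly = $9,507.00 ÷ 12 = $792.25
Shortage spread = $213.84 / 24 = $8.91/mo
New monthly escrow = $792.25 + $8.91 = $801.16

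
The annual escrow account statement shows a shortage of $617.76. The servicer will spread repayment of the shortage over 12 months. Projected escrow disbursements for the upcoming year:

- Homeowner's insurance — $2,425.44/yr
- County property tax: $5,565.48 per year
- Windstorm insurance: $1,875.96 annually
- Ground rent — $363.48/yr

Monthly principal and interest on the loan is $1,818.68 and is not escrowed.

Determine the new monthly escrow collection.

Homeowner's insurance = $2,425.44 per year
County property tax = $5,565.48 per year
Windstorm insurance = $1,875.96 per year
Ground rent = $363.48 per year
Total per year = $2,425.44 + $5,565.48 + $1,875.96 + $363.48 = $10,230.36
Monthly = $10,230.36 ÷ 12 = $852.53
Shortage spread = $617.76 ÷ 12 = $51.48/mo
New monthly escrow = $852.53 + $51.48 = $904.01

$904.01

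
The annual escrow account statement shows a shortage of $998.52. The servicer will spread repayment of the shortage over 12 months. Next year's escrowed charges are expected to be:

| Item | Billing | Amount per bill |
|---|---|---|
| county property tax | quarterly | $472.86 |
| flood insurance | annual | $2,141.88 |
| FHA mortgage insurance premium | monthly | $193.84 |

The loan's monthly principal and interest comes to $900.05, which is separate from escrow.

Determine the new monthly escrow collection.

$613.16

County property tax: $472.86 × 4 = $1,891.44
Flood insurance: $2,141.88
FHA mortgage insurance premium: $193.84 × 12 = $2,326.08
Total per year = $1,891.44 + $2,141.88 + $2,326.08 = $6,359.40
Monthly escrow = $6,359.40 ÷ 12 = $529.95
Monthly shortage recovery: $998.52 ÷ 12 = $83.21
New monthly escrow = $529.95 + $83.21 = $613.16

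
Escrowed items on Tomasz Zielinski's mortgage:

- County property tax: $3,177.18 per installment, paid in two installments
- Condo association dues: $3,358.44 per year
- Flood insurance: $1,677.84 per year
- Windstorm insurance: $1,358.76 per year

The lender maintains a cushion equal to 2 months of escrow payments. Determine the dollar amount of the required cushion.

County property tax — $3,177.18 × 2 = $6,354.36 per year
Condo association dues — $3,358.44 per year
Flood insurance — $1,677.84 per year
Windstorm insurance — $1,358.76 per year
Combined annual = $12,749.40
Monthly escrow = $12,749.40 ÷ 12 = $1,062.45
Cushion = 2 × $1,062.45 = $2,124.90

$2,124.90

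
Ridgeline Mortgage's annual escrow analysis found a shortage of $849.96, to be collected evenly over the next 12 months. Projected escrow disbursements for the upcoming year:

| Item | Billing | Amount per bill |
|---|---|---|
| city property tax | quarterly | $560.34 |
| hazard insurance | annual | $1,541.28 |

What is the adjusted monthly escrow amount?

$386.05

City property tax: $560.34 × 4 = $2,241.36 annually
Hazard insurance: $1,541.28 annually
Annual escrow total = $2,241.36 + $1,541.28 = $3,782.64
Per month = $3,782.64 ÷ 12 = $315.22
Shortage spread = $849.96 ÷ 12 = $70.83/mo
New monthly escrow = $315.22 + $70.83 = $386.05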